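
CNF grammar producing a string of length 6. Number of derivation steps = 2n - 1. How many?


Chomsky Normal Form derivation:
String length n = 6
Each step either:
  - Splits a nonterminal into two (n-1 such steps)
  - Converts a nonterminal to terminal (n such steps)
Total = (n-1) + n = 2n - 1
= 2(6) - 1
= 12 - 1
= 11

11


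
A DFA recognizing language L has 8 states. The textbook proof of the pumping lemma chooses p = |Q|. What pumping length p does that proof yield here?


Pumping lemma for regular languages (standard proof):
Take p = |Q|, the number of DFA states.
Any string of length >= |Q| passes through |Q|+1 states while reading its first |Q| symbols,
so by pigeonhole some state repeats, giving the loop that can be pumped.
Here |Q| = 8
Therefore the proof uses p = 8

8


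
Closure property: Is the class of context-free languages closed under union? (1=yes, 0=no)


CFL closure properties:
  Closed under: union, concatenation, Kleene star
  NOT closed under: intersection, complement
Operation 'union' is in closed list -> Yes (closed)

1


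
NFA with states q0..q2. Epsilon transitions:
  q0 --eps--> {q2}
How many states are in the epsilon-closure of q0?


Starting from q0
Initialize closure = {q0}
Follow epsilon from q0 -> add q2
Final closure: {q0, q2}
Size = 2

2


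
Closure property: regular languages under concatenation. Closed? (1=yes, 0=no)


Regular languages are closed under:
- Union (DFA product construction)
- Intersection (DFA product construction)
- Complement (swap accept/reject states)
- Concatenation (NFA construction)
- Kleene star (NFA construction)
concatenation is in this list
Therefore: closed

1


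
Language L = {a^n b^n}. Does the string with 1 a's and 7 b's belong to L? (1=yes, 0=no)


Language requires equal numbers of a's and b's
PDA pushes for each 'a', pops for each 'b'
Number of a's = 1
Number of b's = 7
1 != 7 -> Reject

0


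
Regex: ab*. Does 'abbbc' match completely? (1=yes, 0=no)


Pattern: ab*
String: 'abbbc'
Pattern requires: exactly one 'a' followed by zero or more 'b's
First char is 'a' -> OK
Rest 'bbbc': all b's? No
Result: 0

0


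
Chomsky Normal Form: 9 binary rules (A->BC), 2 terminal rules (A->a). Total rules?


CNF allows two rule forms:
  A -> BC (binary): 9 rules
  A -> a (terminal): 2 rules
Total = 9 + 2 = 11

11


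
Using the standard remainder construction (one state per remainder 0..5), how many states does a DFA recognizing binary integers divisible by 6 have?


Divisibility by 6 is tracked via the remainder mod 6: 0, 1, ..., 5
The construction assigns one state to each remainder
Number of remainders = 6

6


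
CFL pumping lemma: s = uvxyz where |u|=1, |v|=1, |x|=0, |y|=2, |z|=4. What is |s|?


|s| = |u| + |v| + |x| + |y| + |z|
= 1 + 1 + 0 + 2 + 4
= 2 + 0 + 6
= 2 + 6
= 8

8


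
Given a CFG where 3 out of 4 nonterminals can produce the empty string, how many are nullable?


Nonterminals: {S, A, B, C}
A nonterminal is nullable if it can derive epsilon
Counting nullable nonterminals: 3
Total nullable = 3

3


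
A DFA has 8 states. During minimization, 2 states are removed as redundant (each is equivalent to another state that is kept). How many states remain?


Original DFA: 8 states
Redundant states removed: 2
Minimized states = original - removed
= 8 - 2
= 6

6


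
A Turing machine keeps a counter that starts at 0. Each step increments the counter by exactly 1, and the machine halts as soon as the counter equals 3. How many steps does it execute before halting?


Counter starts at 0. Counting sequence:
  Step 1: counter = 1
  Step 2: counter = 2
  Step 3: counter = 3
Counter reached 3 -> halt
Total steps = 3

3


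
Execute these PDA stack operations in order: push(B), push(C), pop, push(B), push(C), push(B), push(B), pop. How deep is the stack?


Tracing stack operations:
  push(B) -> stack = [B], depth=1
  push(C) -> stack = [B,C], depth=2
  pop -> removed C, stack = [B], depth=1
  push(B) -> stack = [B,B], depth=2
  push(C) -> stack = [B,B,C], depth=3
  push(B) -> stack = [B,B,C,B], depth=4
  push(B) -> stack = [B,B,C,B,B], depth=5
  pop -> removed B, stack = [B,B,C,B], depth=4
Final depth = 4

4


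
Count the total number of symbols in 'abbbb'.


String: 'abbbb'
Counting characters:
  'a' appears 1 time(s)
  'b' appears 4 time(s)
Total length = 1 + 4 = 5

5


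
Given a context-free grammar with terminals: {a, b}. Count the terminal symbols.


Terminal symbols: a, b
Counting each: a (#1), b (#2)
Total = 2

2


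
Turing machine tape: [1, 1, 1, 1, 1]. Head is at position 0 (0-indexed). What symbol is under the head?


Tape: [1, 1, 1, 1, 1]
Positions: 0 1 2 3 4
Values:    1 1 1 1 1
Head at position 0
tape[0] = 1

1


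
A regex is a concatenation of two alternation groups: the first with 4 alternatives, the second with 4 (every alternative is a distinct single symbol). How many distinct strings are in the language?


First group: 4 alternatives
Second group: 4 alternatives
Concatenation: each choice from group 1 pairs with each from group 2
Total = 4 x 4 = 16

16


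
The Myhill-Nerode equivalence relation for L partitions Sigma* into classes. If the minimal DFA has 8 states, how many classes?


Myhill-Nerode theorem:
Number of equivalence classes = number of states in minimal DFA
Minimal DFA states = 8
Therefore equivalence classes = 8

8


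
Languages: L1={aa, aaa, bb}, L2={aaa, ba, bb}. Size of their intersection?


L1 = {aa, aaa, bb}
L2 = {aaa, ba, bb}
Checking each string in L1 against L2:
  'aa': in L2? No
  'aaa': in L2? Yes
  'bb': in L2? Yes
Intersection = {aaa, bb}
|L1 ∩ L2| = 2

2


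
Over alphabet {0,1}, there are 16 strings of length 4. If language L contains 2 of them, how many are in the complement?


Alphabet: {0,1}
String length: 4
Total strings of length 4 = 2^4 = 16
Strings in L = 2
Complement = total - |L|
= 16 - 2
= 14

14


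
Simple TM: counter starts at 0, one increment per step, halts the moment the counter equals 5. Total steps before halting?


Counter starts at 0. Counting sequence:
  Step 1: counter = 1
  Step 2: counter = 2
  Step 3: counter = 3
  Step 4: counter = 4
  Step 5: counter = 5
Counter reached 5 -> halt
Total steps = 5

5


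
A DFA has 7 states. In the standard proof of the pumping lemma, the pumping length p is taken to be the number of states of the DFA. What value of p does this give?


Pumping lemma for regular languages (standard proof):
Take p = |Q|, the number of DFA states.
Any string of length >= |Q| passes through |Q|+1 states while reading its first |Q| symbols,
so by pigeonhole some state repeats, giving the loop that can be pumped.
Here |Q| = 7
Therefore the proof uses p = 7

7


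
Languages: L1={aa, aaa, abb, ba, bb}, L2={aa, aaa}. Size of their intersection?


L1 = {aa, aaa, abb, ba, bb}
L2 = {aa, aaa}
Checking each string in L1 against L2:
  'aa': in L2? Yes
  'aaa': in L2? Yes
  'abb': in L2? No
  'ba': in L2? No
  'bb': in L2? No
Intersection = {aa, aaa}
|L1 ∩ L2| = 2

2


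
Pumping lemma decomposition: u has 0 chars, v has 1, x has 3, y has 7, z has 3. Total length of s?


|s| = |u| + |v| + |x| + |y| + |z|
= 0 + 1 + 3 + 7 + 3
= 1 + 3 + 10
= 4 + 10
= 14

14


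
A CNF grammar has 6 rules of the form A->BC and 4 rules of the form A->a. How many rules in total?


CNF allows two rule forms:
  A -> BC (binary): 6 rules
  A -> a (terminal): 4 rules
Total = 6 + 4 = 10

10


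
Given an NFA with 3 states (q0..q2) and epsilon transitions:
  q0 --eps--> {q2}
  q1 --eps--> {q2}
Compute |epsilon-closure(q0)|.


Starting from q0
Initialize closure = {q0}
Follow epsilon from q0 -> add q2
Final closure: {q0, q2}
Size = 2

2


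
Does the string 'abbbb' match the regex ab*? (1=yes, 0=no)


Pattern: ab*
String: 'abbbb'
Pattern requires: exactly one 'a' followed by zero or more 'b's
First char is 'a' -> OK
Rest 'bbbb': all b's? Yes
Result: 1

1


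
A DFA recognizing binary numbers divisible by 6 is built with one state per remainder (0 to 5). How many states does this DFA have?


Divisibility by 6 is tracked via the remainder mod 6: 0, 1, ..., 5
The construction assigns one state to each remainder
Number of remainders = 6

6


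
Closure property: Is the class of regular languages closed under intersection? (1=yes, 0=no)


Regular languages are closed under all standard operations:
- Union: Yes (product construction)
- Intersection: Yes (product construction)
- Complement: Yes (swap accept/reject)
- Concatenation: Yes (NFA construction)
Operation: intersection -> Closed

1


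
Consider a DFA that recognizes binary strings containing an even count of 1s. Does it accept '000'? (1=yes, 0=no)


DFA has 2 states: q_even (start, accept=yes) and q_odd
Processing string '000' character by character:
  Position 0: read '0', 1-count=0 -> q_even (no change)
  Position 1: read '0', 1-count=0 -> q_even (no change)
  Position 2: read '0', 1-count=0 -> q_even (no change)
Final state: q_even, total 1s = 0 (even); the DFA requires an even count -> accept

1


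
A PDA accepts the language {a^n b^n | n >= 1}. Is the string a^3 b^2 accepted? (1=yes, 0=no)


Language requires equal numbers of a's and b's
PDA pushes for each 'a', pops for each 'b'
Number of a's = 3
Number of b's = 2
3 != 2 -> Reject

0


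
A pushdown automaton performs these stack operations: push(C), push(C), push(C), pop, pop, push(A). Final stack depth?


Tracing stack operations:
  push(C) -> stack = [C], depth=1
  push(C) -> stack = [C,C], depth=2
  push(C) -> stack = [C,C,C], depth=3
  pop -> removed C, stack = [C,C], depth=2
  pop -> removed C, stack = [C], depth=1
  push(A) -> stack = [C,A], depth=2
Final depth = 2

2


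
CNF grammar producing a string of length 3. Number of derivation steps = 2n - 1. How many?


Chomsky Normal Form derivation:
String length n = 3
Each step either:
  - Splits a nonterminal into two (n-1 such steps)
  - Converts a nonterminal to terminal (n such steps)
Total = (n-1) + n = 2n - 1
= 2(3) - 1
= 6 - 1
= 5

5


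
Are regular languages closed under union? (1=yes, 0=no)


Regular languages are closed under:
- Union (DFA product construction)
- Intersection (DFA product construction)
- Complement (swap accept/reject states)
- Concatenation (NFA construction)
- Kleene star (NFA construction)
union is in this list
Therefore: closed

1


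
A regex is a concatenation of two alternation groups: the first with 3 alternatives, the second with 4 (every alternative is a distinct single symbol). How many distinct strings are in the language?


First group: 3 alternatives
Second group: 4 alternatives
Concatenation: each choice from group 1 pairs with each from group 2
Total = 3 x 4 = 12

12


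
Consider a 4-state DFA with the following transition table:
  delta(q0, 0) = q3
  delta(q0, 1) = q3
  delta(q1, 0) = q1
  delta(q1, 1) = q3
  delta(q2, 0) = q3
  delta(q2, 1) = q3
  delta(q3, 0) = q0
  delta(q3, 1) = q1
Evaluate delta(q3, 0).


Looking up transition function:
delta(q3, 0) in the table
Row: q3, Column: 0
Result: q0

q0


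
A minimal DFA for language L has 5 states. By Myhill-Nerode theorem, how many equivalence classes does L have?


Myhill-Nerode theorem:
Number of equivalence classes = number of states in minimal DFA
Minimal DFA states = 5
Therefore equivalence classes = 5

5


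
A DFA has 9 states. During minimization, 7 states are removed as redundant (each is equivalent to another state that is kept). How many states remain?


Original DFA: 9 states
Redundant states removed: 7
Minimized states = original - removed
= 9 - 7
= 2

2


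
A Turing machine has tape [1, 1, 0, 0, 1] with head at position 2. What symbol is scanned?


Tape: [1, 1, 0, 0, 1]
Positions: 0 1 2 3 4
Values:    1 1 0 0 1
Head at position 2
tape[2] = 0

0


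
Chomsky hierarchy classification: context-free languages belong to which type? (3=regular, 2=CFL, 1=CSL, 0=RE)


Chomsky hierarchy levels:
  Type 3: Regular (DFA/NFA/regex)
  Type 2: Context-free (PDA)
  Type 1: Context-sensitive
  Type 0: Recursively enumerable (TM)
'context-free' corresponds to Type 2

2


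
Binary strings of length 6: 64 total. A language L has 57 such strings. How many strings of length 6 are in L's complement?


Alphabet: {0,1}
String length: 6
Total strings of length 6 = 2^6 = 64
Strings in L = 57
Complement = total - |L|
= 64 - 57
= 7

7


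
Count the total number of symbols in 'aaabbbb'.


String: 'aaabbbb'
Counting characters:
  'a' appears 3 time(s)
  'b' appears 4 time(s)
Total length = 3 + 4 = 7

7


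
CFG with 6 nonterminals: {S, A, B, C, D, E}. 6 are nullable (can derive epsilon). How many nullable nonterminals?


Nonterminals: {S, A, B, C, D, E}
A nonterminal is nullable if it can derive epsilon
Counting nullable nonterminals: 6
Total nullable = 6

6


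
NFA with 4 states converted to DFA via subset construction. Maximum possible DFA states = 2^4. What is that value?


NFA has 4 states
Subset construction: each DFA state = subset of NFA states
Maximum subsets = 2^4
2^4 = 16

16


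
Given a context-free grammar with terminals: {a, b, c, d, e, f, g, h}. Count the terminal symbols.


Terminal symbols: a, b, c, d, e, f, g, h
Counting each: a (#1), b (#2), c (#3), d (#4), e (#5), f (#6), g (#7), h (#8)
Total = 8

8


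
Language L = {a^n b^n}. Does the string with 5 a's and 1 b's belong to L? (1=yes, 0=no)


Language requires equal numbers of a's and b's
PDA pushes for each 'a', pops for each 'b'
Number of a's = 5
Number of b's = 1
5 != 1 -> Reject

0


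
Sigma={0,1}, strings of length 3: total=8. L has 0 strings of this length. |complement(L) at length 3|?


Alphabet: {0,1}
String length: 3
Total strings of length 3 = 2^3 = 8
Strings in L = 0
Complement = total - |L|
= 8 - 0
= 8

8


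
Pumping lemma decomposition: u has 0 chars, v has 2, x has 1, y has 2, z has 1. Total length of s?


|s| = |u| + |v| + |x| + |y| + |z|
= 0 + 2 + 1 + 2 + 1
= 2 + 1 + 3
= 3 + 3
= 6

6


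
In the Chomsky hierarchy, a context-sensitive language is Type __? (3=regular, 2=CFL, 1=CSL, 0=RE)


Chomsky hierarchy levels:
  Type 3: Regular (DFA/NFA/regex)
  Type 2: Context-free (PDA)
  Type 1: Context-sensitive
  Type 0: Recursively enumerable (TM)
'context-sensitive' corresponds to Type 1

1


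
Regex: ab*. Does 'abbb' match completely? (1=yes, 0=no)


Pattern: ab*
String: 'abbb'
Pattern requires: exactly one 'a' followed by zero or more 'b's
First char is 'a' -> OK
Rest 'bbb': all b's? Yes
Result: 1

1


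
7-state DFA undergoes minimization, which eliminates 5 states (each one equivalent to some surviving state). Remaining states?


Original DFA: 7 states
Redundant states removed: 5
Minimized states = original - removed
= 7 - 5
= 2

2


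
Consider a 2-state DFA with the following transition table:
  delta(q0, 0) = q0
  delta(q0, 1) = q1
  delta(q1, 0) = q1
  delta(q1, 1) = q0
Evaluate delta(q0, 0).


Looking up transition function:
delta(q0, 0) in the table
Row: q0, Column: 0
Result: q0

q0


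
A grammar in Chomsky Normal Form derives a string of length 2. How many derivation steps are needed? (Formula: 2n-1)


Chomsky Normal Form derivation:
String length n = 2
Each step either:
  - Splits a nonterminal into two (n-1 such steps)
  - Converts a nonterminal to terminal (n such steps)
Total = (n-1) + n = 2n - 1
= 2(2) - 1
= 4 - 1
= 3

3


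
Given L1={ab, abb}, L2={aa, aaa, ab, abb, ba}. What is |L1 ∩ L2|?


L1 = {ab, abb}
L2 = {aa, aaa, ab, abb, ba}
Checking each string in L1 against L2:
  'ab': in L2? Yes
  'abb': in L2? Yes
Intersection = {ab, abb}
|L1 ∩ L2| = 2

2


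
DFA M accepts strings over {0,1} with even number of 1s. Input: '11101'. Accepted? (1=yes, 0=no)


DFA has 2 states: q_even (start, accept=yes) and q_odd
Processing string '11101' character by character:
  Position 0: read '1', 1-count=1 -> q_odd
  Position 1: read '1', 1-count=2 -> q_even
  Position 2: read '1', 1-count=3 -> q_odd
  Position 3: read '0', 1-count=3 -> q_odd (no change)
  Position 4: read '1', 1-count=4 -> q_even
Final state: q_even, total 1s = 4 (even); the DFA requires an even count -> accept

1


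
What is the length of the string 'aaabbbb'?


String: 'aaabbbb'
Counting characters:
  'a' appears 3 time(s)
  'b' appears 4 time(s)
Total length = 3 + 4 = 7

7


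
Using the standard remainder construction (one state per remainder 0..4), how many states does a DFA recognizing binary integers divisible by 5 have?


Divisibility by 5 is tracked via the remainder mod 5: 0, 1, ..., 4
The construction assigns one state to each remainder
Number of remainders = 5

5


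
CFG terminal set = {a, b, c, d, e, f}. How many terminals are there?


Terminal symbols: a, b, c, d, e, f
Counting each: a (#1), b (#2), c (#3), d (#4), e (#5), f (#6)
Total = 6

6


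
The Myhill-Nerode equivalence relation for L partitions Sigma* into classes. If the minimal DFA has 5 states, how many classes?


Myhill-Nerode theorem:
Number of equivalence classes = number of states in minimal DFA
Minimal DFA states = 5
Therefore equivalence classes = 5

5


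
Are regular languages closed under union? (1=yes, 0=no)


Regular languages are closed under:
- Union (DFA product construction)
- Intersection (DFA product construction)
- Complement (swap accept/reject states)
- Concatenation (NFA construction)
- Kleene star (NFA construction)
union is in this list
Therefore: closed

1


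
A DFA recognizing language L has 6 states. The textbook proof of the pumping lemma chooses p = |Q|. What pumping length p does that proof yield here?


Pumping lemma for regular languages (standard proof):
Take p = |Q|, the number of DFA states.
Any string of length >= |Q| passes through |Q|+1 states while reading its first |Q| symbols,
so by pigeonhole some state repeats, giving the loop that can be pumped.
Here |Q| = 6
Therefore the proof uses p = 6

6


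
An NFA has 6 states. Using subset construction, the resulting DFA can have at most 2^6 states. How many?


NFA has 6 states
Subset construction: each DFA state = subset of NFA states
Maximum subsets = 2^6
2^6 = 64

64


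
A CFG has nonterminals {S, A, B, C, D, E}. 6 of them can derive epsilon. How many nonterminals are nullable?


Nonterminals: {S, A, B, C, D, E}
A nonterminal is nullable if it can derive epsilon
Counting nullable nonterminals: 6
Total nullable = 6

6


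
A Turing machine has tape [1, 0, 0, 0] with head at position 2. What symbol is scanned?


Tape: [1, 0, 0, 0]
Positions: 0 1 2 3
Values:    1 0 0 0
Head at position 2
tape[2] = 0

0


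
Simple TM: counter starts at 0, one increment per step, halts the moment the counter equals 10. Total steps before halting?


Counter starts at 0. Counting sequence:
  Step 1: counter = 1
  Step 2: counter = 2
  Step 3: counter = 3
  Step 4: counter = 4
  Step 5: counter = 5
  Step 6: counter = 6
  ...
  Step 10: counter = 10
Counter reached 10 -> halt
Total steps = 10

10


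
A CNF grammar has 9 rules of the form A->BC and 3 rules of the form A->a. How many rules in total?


CNF allows two rule forms:
  A -> BC (binary): 9 rules
  A -> a (terminal): 3 rules
Total = 9 + 3 = 12

12


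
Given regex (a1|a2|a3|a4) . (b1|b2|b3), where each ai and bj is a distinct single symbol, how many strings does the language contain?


First group: 4 alternatives
Second group: 3 alternatives
Concatenation: each choice from group 1 pairs with each from group 2
Total = 4 x 3 = 12

12


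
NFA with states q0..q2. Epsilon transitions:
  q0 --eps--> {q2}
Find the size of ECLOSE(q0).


Starting from q0
Initialize closure = {q0}
Follow epsilon from q0 -> add q2
Final closure: {q0, q2}
Size = 2

2


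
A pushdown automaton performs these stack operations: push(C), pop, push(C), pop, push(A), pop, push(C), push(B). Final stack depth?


Tracing stack operations:
  push(C) -> stack = [C], depth=1
  pop -> removed C, stack = [], depth=0
  push(C) -> stack = [C], depth=1
  pop -> removed C, stack = [], depth=0
  push(A) -> stack = [A], depth=1
  pop -> removed A, stack = [], depth=0
  push(C) -> stack = [C], depth=1
  push(B) -> stack = [C,B], depth=2
Final depth = 2

2


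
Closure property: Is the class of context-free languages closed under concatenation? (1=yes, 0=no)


CFL closure properties:
  Closed under: union, concatenation, Kleene star
  NOT closed under: intersection, complement
Operation 'concatenation' is in closed list -> Yes (closed)

1


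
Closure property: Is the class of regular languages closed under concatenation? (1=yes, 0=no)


Regular languages are closed under all standard operations:
- Union: Yes (product construction)
- Intersection: Yes (product construction)
- Complement: Yes (swap accept/reject)
- Concatenation: Yes (NFA construction)
Operation: concatenation -> Closed

1


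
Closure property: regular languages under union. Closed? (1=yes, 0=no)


Regular languages are closed under:
- Union (DFA product construction)
- Intersection (DFA product construction)
- Complement (swap accept/reject states)
- Concatenation (NFA construction)
- Kleene star (NFA construction)
union is in this list
Therefore: closed

1


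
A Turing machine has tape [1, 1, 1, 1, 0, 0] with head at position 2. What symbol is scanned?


Tape: [1, 1, 1, 1, 0, 0]
Positions: 0 1 2 3 4 5
Values:    1 1 1 1 0 0
Head at position 2
tape[2] = 1

1


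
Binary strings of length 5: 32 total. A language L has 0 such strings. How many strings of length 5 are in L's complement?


Alphabet: {0,1}
String length: 5
Total strings of length 5 = 2^5 = 32
Strings in L = 0
Complement = total - |L|
= 32 - 0
= 32

32


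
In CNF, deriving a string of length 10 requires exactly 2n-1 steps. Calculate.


Chomsky Normal Form derivation:
String length n = 10
Each step either:
  - Splits a nonterminal into two (n-1 such steps)
  - Converts a nonterminal to terminal (n such steps)
Total = (n-1) + n = 2n - 1
= 2(10) - 1
= 20 - 1
= 19

19


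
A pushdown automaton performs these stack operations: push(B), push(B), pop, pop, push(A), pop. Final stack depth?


Tracing stack operations:
  push(B) -> stack = [B], depth=1
  push(B) -> stack = [B,B], depth=2
  pop -> removed B, stack = [B], depth=1
  pop -> removed B, stack = [], depth=0
  push(A) -> stack = [A], depth=1
  pop -> removed A, stack = [], depth=0
Final depth = 0

0


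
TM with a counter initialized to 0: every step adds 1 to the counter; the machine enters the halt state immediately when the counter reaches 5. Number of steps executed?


Counter starts at 0. Counting sequence:
  Step 1: counter = 1
  Step 2: counter = 2
  Step 3: counter = 3
  Step 4: counter = 4
  Step 5: counter = 5
Counter reached 5 -> halt
Total steps = 5

5


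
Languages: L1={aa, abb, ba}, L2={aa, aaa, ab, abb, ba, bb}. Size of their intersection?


L1 = {aa, abb, ba}
L2 = {aa, aaa, ab, abb, ba, bb}
Checking each string in L1 against L2:
  'aa': in L2? Yes
  'abb': in L2? Yes
  'ba': in L2? Yes
Intersection = {aa, abb, ba}
|L1 ∩ L2| = 3

3


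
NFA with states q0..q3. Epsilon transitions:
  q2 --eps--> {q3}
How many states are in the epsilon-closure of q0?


Starting from q0
Initialize closure = {q0}
q0 has no outgoing epsilon transitions -> nothing to add
Final closure: {q0}
Size = 1

1


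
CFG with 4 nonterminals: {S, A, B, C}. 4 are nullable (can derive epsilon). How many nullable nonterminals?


Nonterminals: {S, A, B, C}
A nonterminal is nullable if it can derive epsilon
Counting nullable nonterminals: 4
Total nullable = 4

4


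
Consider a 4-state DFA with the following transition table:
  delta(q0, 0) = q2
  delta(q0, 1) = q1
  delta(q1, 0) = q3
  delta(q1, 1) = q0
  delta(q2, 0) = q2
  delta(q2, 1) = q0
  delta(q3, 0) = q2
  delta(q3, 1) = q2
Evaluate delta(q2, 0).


Looking up transition function:
delta(q2, 0) in the table
Row: q2, Column: 0
Result: q2

q2


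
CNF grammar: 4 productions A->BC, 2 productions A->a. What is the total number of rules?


CNF allows two rule forms:
  A -> BC (binary): 4 rules
  A -> a (terminal): 2 rules
Total = 4 + 2 = 6

6


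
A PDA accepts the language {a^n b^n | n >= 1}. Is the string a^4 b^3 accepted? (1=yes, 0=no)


Language requires equal numbers of a's and b's
PDA pushes for each 'a', pops for each 'b'
Number of a's = 4
Number of b's = 3
4 != 3 -> Reject

0


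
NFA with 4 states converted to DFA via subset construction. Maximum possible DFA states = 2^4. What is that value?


NFA has 4 states
Subset construction: each DFA state = subset of NFA states
Maximum subsets = 2^4
2^4 = 16

16


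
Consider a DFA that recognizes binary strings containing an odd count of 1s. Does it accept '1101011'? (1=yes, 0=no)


DFA has 2 states: q_even (start, accept=no) and q_odd
Processing string '1101011' character by character:
  Position 0: read '1', 1-count=1 -> q_odd
  Position 1: read '1', 1-count=2 -> q_even
  Position 2: read '0', 1-count=2 -> q_even (no change)
  Position 3: read '1', 1-count=3 -> q_odd
  Position 4: read '0', 1-count=3 -> q_odd (no change)
  Position 5: read '1', 1-count=4 -> q_even
  Position 6: read '1', 1-count=5 -> q_odd
Final state: q_odd, total 1s = 5 (odd); the DFA requires an odd count -> accept

1


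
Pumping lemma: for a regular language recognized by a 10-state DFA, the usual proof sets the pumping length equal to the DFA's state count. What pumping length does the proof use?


Pumping lemma for regular languages (standard proof):
Take p = |Q|, the number of DFA states.
Any string of length >= |Q| passes through |Q|+1 states while reading its first |Q| symbols,
so by pigeonhole some state repeats, giving the loop that can be pumped.
Here |Q| = 10
Therefore the proof uses p = 10

10


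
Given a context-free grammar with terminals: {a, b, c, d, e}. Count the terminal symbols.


Terminal symbols: a, b, c, d, e
Counting each: a (#1), b (#2), c (#3), d (#4), e (#5)
Total = 5

5


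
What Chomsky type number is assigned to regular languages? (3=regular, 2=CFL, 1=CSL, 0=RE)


Chomsky hierarchy levels:
  Type 3: Regular (DFA/NFA/regex)
  Type 2: Context-free (PDA)
  Type 1: Context-sensitive
  Type 0: Recursively enumerable (TM)
'regular' corresponds to Type 3

3


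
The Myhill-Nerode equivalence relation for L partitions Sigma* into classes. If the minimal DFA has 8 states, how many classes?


Myhill-Nerode theorem:
Number of equivalence classes = number of states in minimal DFA
Minimal DFA states = 8
Therefore equivalence classes = 8

8


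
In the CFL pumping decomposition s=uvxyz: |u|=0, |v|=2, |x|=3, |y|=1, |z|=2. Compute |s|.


|s| = |u| + |v| + |x| + |y| + |z|
= 0 + 2 + 3 + 1 + 2
= 2 + 3 + 3
= 5 + 3
= 8

8


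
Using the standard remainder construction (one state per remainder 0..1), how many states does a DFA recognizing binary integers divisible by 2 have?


Divisibility by 2 is tracked via the remainder mod 2: 0, 1, ..., 1
The construction assigns one state to each remainder
Number of remainders = 2

2


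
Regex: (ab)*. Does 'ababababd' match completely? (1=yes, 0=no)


Pattern: (ab)*
String: 'ababababd'
Pattern requires: zero or more repetitions of 'ab'
Length 9 is odd -> cannot be (ab)* -> no match
Result: 0

0


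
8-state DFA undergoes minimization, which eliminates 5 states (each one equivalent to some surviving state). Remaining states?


Original DFA: 8 states
Redundant states removed: 5
Minimized states = original - removed
= 8 - 5
= 3

3


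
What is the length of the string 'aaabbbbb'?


String: 'aaabbbbb'
Counting characters:
  'a' appears 3 time(s)
  'b' appears 5 time(s)
Total length = 3 + 5 = 8

8


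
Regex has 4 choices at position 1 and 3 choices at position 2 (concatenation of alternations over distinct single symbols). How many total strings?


First group: 4 alternatives
Second group: 3 alternatives
Concatenation: each choice from group 1 pairs with each from group 2
Total = 4 x 3 = 12

12


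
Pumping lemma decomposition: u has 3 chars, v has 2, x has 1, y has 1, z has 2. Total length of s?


|s| = |u| + |v| + |x| + |y| + |z|
= 3 + 2 + 1 + 1 + 2
= 5 + 1 + 3
= 6 + 3
= 9

9


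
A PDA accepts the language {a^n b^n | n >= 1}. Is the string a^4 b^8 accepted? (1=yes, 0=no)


Language requires equal numbers of a's and b's
PDA pushes for each 'a', pops for each 'b'
Number of a's = 4
Number of b's = 8
4 != 8 -> Reject

0


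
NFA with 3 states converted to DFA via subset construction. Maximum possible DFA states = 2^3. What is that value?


NFA has 3 states
Subset construction: each DFA state = subset of NFA states
Maximum subsets = 2^3
2^3 = 8

8


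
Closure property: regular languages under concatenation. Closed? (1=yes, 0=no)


Regular languages are closed under:
- Union (DFA product construction)
- Intersection (DFA product construction)
- Complement (swap accept/reject states)
- Concatenation (NFA construction)
- Kleene star (NFA construction)
concatenation is in this list
Therefore: closed

1


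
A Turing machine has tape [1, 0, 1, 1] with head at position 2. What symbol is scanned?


Tape: [1, 0, 1, 1]
Positions: 0 1 2 3
Values:    1 0 1 1
Head at position 2
tape[2] = 1

1


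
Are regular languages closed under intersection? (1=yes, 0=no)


Regular languages are closed under all standard operations:
- Union: Yes (product construction)
- Intersection: Yes (product construction)
- Complement: Yes (swap accept/reject)
- Concatenation: Yes (NFA construction)
Operation: intersection -> Closed

1


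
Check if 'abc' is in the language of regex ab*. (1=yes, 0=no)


Pattern: ab*
String: 'abc'
Pattern requires: exactly one 'a' followed by zero or more 'b's
First char is 'a' -> OK
Rest 'bc': all b's? No
Result: 0

0


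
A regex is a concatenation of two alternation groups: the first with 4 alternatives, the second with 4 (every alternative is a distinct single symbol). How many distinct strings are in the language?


First group: 4 alternatives
Second group: 4 alternatives
Concatenation: each choice from group 1 pairs with each from group 2
Total = 4 x 4 = 16

16


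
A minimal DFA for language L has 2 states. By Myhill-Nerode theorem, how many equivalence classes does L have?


Myhill-Nerode theorem:
Number of equivalence classes = number of states in minimal DFA
Minimal DFA states = 2
Therefore equivalence classes = 2

2


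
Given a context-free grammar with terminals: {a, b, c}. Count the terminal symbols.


Terminal symbols: a, b, c
Counting each: a (#1), b (#2), c (#3)
Total = 3

3


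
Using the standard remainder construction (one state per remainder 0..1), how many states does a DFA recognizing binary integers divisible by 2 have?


Divisibility by 2 is tracked via the remainder mod 2: 0, 1, ..., 1
The construction assigns one state to each remainder
Number of remainders = 2

2


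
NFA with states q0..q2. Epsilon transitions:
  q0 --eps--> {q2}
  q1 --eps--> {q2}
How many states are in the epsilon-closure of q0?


Starting from q0
Initialize closure = {q0}
Follow epsilon from q0 -> add q2
Final closure: {q0, q2}
Size = 2

2


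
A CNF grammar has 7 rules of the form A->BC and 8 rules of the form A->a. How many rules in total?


CNF allows two rule forms:
  A -> BC (binary): 7 rules
  A -> a (terminal): 8 rules
Total = 7 + 8 = 15

15


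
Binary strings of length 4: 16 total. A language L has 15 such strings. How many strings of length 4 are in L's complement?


Alphabet: {0,1}
String length: 4
Total strings of length 4 = 2^4 = 16
Strings in L = 15
Complement = total - |L|
= 16 - 15
= 1

1


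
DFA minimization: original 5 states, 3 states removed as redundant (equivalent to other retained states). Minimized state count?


Original DFA: 5 states
Redundant states removed: 3
Minimized states = original - removed
= 5 - 3
= 2

2


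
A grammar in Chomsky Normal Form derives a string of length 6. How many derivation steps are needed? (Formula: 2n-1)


Chomsky Normal Form derivation:
String length n = 6
Each step either:
  - Splits a nonterminal into two (n-1 such steps)
  - Converts a nonterminal to terminal (n such steps)
Total = (n-1) + n = 2n - 1
= 2(6) - 1
= 12 - 1
= 11

11


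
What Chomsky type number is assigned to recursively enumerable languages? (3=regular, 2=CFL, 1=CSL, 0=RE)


Chomsky hierarchy levels:
  Type 3: Regular (DFA/NFA/regex)
  Type 2: Context-free (PDA)
  Type 1: Context-sensitive
  Type 0: Recursively enumerable (TM)
'recursively enumerable' corresponds to Type 0

0


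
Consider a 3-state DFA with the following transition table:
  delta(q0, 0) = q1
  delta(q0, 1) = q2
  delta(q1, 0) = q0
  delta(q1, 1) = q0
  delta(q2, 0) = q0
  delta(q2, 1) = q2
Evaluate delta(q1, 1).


Looking up transition function:
delta(q1, 1) in the table
Row: q1, Column: 1
Result: q0

q0


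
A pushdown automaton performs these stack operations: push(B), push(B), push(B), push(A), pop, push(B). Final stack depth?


Tracing stack operations:
  push(B) -> stack = [B], depth=1
  push(B) -> stack = [B,B], depth=2
  push(B) -> stack = [B,B,B], depth=3
  push(A) -> stack = [B,B,B,A], depth=4
  pop -> removed A, stack = [B,B,B], depth=3
  push(B) -> stack = [B,B,B,B], depth=4
Final depth = 4

4


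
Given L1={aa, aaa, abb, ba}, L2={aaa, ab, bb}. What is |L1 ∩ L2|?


L1 = {aa, aaa, abb, ba}
L2 = {aaa, ab, bb}
Checking each string in L1 against L2:
  'aa': in L2? No
  'aaa': in L2? Yes
  'abb': in L2? No
  'ba': in L2? No
Intersection = {aaa}
|L1 ∩ L2| = 1

1


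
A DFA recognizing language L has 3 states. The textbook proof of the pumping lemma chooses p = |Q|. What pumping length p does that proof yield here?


Pumping lemma for regular languages (standard proof):
Take p = |Q|, the number of DFA states.
Any string of length >= |Q| passes through |Q|+1 states while reading its first |Q| symbols,
so by pigeonhole some state repeats, giving the loop that can be pumped.
Here |Q| = 3
Therefore the proof uses p = 3

3


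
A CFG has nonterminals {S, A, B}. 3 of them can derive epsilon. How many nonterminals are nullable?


Nonterminals: {S, A, B}
A nonterminal is nullable if it can derive epsilon
Counting nullable nonterminals: 3
Total nullable = 3

3


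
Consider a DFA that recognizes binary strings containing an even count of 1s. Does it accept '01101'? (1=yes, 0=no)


DFA has 2 states: q_even (start, accept=yes) and q_odd
Processing string '01101' character by character:
  Position 0: read '0', 1-count=0 -> q_even (no change)
  Position 1: read '1', 1-count=1 -> q_odd
  Position 2: read '1', 1-count=2 -> q_even
  Position 3: read '0', 1-count=2 -> q_even (no change)
  Position 4: read '1', 1-count=3 -> q_odd
Final state: q_odd, total 1s = 3 (odd); the DFA requires an even count -> reject

0


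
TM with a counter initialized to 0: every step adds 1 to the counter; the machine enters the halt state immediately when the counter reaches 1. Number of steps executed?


Counter starts at 0. Counting sequence:
  Step 1: counter = 1
Counter reached 1 -> halt
Total steps = 1

1


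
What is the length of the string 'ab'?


String: 'ab'
Counting characters:
  'a' appears 1 time(s)
  'b' appears 1 time(s)
Total length = 1 + 1 = 2

2


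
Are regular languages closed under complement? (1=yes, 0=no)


Regular languages are closed under:
- Union (DFA product construction)
- Intersection (DFA product construction)
- Complement (swap accept/reject states)
- Concatenation (NFA construction)
- Kleene star (NFA construction)
complement is in this list
Therefore: closed

1


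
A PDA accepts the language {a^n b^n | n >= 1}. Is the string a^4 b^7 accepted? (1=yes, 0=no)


Language requires equal numbers of a's and b's
PDA pushes for each 'a', pops for each 'b'
Number of a's = 4
Number of b's = 7
4 != 7 -> Reject

0


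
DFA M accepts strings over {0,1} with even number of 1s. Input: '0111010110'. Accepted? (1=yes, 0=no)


DFA has 2 states: q_even (start, accept=yes) and q_odd
Processing string '0111010110' character by character:
  Position 0: read '0', 1-count=0 -> q_even (no change)
  Position 1: read '1', 1-count=1 -> q_odd
  Position 2: read '1', 1-count=2 -> q_even
  Position 3: read '1', 1-count=3 -> q_odd
  Position 4: read '0', 1-count=3 -> q_odd (no change)
  Position 5: read '1', 1-count=4 -> q_even
  Position 6: read '0', 1-count=4 -> q_even (no change)
  Position 7: read '1', 1-count=5 -> q_odd
  Position 8: read '1', 1-count=6 -> q_even
  Position 9: read '0', 1-count=6 -> q_even (no change)
Final state: q_even, total 1s = 6 (even); the DFA requires an even count -> accept

1


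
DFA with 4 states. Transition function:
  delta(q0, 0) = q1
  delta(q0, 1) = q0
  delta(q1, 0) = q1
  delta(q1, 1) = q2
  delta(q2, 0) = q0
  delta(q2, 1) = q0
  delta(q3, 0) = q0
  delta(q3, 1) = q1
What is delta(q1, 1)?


Looking up transition function:
delta(q1, 1) in the table
Row: q1, Column: 1
Result: q2

q2


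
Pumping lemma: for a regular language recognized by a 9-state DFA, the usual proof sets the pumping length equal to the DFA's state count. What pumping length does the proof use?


Pumping lemma for regular languages (standard proof):
Take p = |Q|, the number of DFA states.
Any string of length >= |Q| passes through |Q|+1 states while reading its first |Q| symbols,
so by pigeonhole some state repeats, giving the loop that can be pumped.
Here |Q| = 9
Therefore the proof uses p = 9

9


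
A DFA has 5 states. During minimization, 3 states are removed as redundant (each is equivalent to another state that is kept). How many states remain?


Original DFA: 5 states
Redundant states removed: 3
Minimized states = original - removed
= 5 - 3
= 2

2


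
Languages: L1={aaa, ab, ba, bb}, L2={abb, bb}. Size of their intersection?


L1 = {aaa, ab, ba, bb}
L2 = {abb, bb}
Checking each string in L1 against L2:
  'aaa': in L2? No
  'ab': in L2? No
  'ba': in L2? No
  'bb': in L2? Yes
Intersection = {bb}
|L1 ∩ L2| = 1

1


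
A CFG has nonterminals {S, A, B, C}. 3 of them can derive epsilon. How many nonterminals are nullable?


Nonterminals: {S, A, B, C}
A nonterminal is nullable if it can derive epsilon
Counting nullable nonterminals: 3
Total nullable = 3

3


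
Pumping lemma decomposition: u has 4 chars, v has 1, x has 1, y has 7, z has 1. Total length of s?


|s| = |u| + |v| + |x| + |y| + |z|
= 4 + 1 + 1 + 7 + 1
= 5 + 1 + 8
= 6 + 8
= 14

14


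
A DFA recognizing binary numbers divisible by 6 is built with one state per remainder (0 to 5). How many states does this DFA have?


Divisibility by 6 is tracked via the remainder mod 6: 0, 1, ..., 5
The construction assigns one state to each remainder
Number of remainders = 6

6


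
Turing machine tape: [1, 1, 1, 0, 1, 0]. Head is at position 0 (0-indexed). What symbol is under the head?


Tape: [1, 1, 1, 0, 1, 0]
Positions: 0 1 2 3 4 5
Values:    1 1 1 0 1 0
Head at position 0
tape[0] = 1

1


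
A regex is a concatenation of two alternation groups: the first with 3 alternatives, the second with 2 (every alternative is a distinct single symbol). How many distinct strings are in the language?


First group: 3 alternatives
Second group: 2 alternatives
Concatenation: each choice from group 1 pairs with each from group 2
Total = 3 x 2 = 6

6


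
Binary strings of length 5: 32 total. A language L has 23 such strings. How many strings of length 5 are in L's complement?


Alphabet: {0,1}
String length: 5
Total strings of length 5 = 2^5 = 32
Strings in L = 23
Complement = total - |L|
= 32 - 23
= 9

9


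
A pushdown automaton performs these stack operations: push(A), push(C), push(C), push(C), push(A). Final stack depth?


Tracing stack operations:
  push(A) -> stack = [A], depth=1
  push(C) -> stack = [A,C], depth=2
  push(C) -> stack = [A,C,C], depth=3
  push(C) -> stack = [A,C,C,C], depth=4
  push(A) -> stack = [A,C,C,C,A], depth=5
Final depth = 5

5
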